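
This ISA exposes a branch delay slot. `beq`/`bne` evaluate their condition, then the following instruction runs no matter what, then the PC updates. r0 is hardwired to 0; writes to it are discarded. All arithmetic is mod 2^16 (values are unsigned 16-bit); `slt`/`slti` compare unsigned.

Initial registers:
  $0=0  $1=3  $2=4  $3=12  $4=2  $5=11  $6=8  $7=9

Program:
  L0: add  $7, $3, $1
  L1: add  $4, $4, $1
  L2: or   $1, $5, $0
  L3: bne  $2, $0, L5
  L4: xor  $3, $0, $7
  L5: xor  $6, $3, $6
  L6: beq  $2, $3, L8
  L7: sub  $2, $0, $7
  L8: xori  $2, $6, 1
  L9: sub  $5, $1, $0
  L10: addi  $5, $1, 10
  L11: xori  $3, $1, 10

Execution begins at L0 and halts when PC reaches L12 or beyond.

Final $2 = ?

6

#0 add  $7, $3, $1 ; 0/3/4/12/2/11/8/15
#1 add  $4, $4, $1 ; 0/3/4/12/5/11/8/15
#2 or   $1, $5, $0 ; 0/11/4/12/5/11/8/15
#3 bne  $2, $0, L5 ; 0/11/4/12/5/11/8/15 ; →target
#4 xor  $3, $0, $7 ; 0/11/4/15/5/11/8/15
#5 xor  $6, $3, $6 ; 0/11/4/15/5/11/7/15
#6 beq  $2, $3, L8 ; 0/11/4/15/5/11/7/15 ; →fallthru
#7 sub  $2, $0, $7 ; 0/11/65521/15/5/11/7/15
#8 xori  $2, $6, 1 ; 0/11/6/15/5/11/7/15
#9 sub  $5, $1, $0 ; 0/11/6/15/5/11/7/15
#10 addi  $5, $1, 10 ; 0/11/6/15/5/21/7/15
#11 xori  $3, $1, 10 ; 0/11/6/1/5/21/7/15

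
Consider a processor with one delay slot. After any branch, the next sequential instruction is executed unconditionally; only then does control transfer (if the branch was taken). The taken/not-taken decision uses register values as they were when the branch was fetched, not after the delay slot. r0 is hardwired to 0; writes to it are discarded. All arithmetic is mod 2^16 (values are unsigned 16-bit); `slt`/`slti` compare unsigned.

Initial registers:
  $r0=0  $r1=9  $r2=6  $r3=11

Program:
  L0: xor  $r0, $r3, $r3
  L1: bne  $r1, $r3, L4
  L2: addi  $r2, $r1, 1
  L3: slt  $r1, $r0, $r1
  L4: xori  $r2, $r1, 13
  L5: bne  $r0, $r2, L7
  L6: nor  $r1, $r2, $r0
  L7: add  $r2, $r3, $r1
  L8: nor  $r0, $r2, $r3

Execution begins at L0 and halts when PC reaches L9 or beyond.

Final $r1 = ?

PC=0  xor  $r0, $r3, $r3     | $r0=0 $r1=9 $r2=6 $r3=11
PC=1  bne  $r1, $r3, L4      | $r0=0 $r1=9 $r2=6 $r3=11  [TAKEN]
PC=2  addi  $r2, $r1, 1      | $r0=0 $r1=9 $r2=10 $r3=11
PC=4  xori  $r2, $r1, 13     | $r0=0 $r1=9 $r2=4 $r3=11
PC=5  bne  $r0, $r2, L7      | $r0=0 $r1=9 $r2=4 $r3=11  [TAKEN]
PC=6  nor  $r1, $r2, $r0     | $r0=0 $r1=65531 $r2=4 $r3=11
PC=7  add  $r2, $r3, $r1     | $r0=0 $r1=65531 $r2=6 $r3=11
PC=8  nor  $r0, $r2, $r3     | $r0=0 $r1=65531 $r2=6 $r3=11

65531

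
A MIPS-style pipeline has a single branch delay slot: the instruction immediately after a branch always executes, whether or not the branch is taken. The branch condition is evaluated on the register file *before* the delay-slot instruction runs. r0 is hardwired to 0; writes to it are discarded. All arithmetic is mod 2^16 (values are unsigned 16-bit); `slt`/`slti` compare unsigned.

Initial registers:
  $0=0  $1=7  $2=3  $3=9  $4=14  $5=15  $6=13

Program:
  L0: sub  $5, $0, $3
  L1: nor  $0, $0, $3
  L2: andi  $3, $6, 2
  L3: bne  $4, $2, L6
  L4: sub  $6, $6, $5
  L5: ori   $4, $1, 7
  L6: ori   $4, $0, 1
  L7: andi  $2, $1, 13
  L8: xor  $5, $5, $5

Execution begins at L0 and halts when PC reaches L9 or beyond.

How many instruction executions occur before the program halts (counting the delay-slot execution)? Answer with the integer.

8

  step pc=0: sub  $5, $0, $3  regs=(0,7,3,9,14,65527,13)
  step pc=1: nor  $0, $0, $3  regs=(0,7,3,9,14,65527,13)
  step pc=2: andi  $3, $6, 2  regs=(0,7,3,0,14,65527,13)
  step pc=3: bne  $4, $2, L6  cond=T  regs=(0,7,3,0,14,65527,13)
  step pc=4: sub  $6, $6, $5  regs=(0,7,3,0,14,65527,22)
  step pc=6: ori   $4, $0, 1  regs=(0,7,3,0,1,65527,22)
  step pc=7: andi  $2, $1, 13  regs=(0,7,5,0,1,65527,22)
  step pc=8: xor  $5, $5, $5  regs=(0,7,5,0,1,0,22)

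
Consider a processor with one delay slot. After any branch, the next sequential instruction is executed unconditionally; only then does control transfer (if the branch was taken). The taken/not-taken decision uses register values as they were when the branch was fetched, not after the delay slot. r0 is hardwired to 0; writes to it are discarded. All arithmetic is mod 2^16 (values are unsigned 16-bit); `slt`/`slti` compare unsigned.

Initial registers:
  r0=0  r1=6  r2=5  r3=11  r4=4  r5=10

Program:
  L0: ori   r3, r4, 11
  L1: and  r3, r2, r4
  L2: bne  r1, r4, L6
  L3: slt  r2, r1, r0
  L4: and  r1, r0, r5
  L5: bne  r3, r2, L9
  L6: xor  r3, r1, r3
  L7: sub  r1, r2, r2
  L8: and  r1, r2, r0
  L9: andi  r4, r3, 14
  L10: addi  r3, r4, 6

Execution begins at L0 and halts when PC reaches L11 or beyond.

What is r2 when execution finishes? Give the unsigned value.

PC=0  ori   r3, r4, 11       | r0=0 r1=6 r2=5 r3=15 r4=4 r5=10
PC=1  and  r3, r2, r4        | r0=0 r1=6 r2=5 r3=4 r4=4 r5=10
PC=2  bne  r1, r4, L6        | r0=0 r1=6 r2=5 r3=4 r4=4 r5=10  [TAKEN]
PC=3  slt  r2, r1, r0        | r0=0 r1=6 r2=0 r3=4 r4=4 r5=10
PC=6  xor  r3, r1, r3        | r0=0 r1=6 r2=0 r3=2 r4=4 r5=10
PC=7  sub  r1, r2, r2        | r0=0 r1=0 r2=0 r3=2 r4=4 r5=10
PC=8  and  r1, r2, r0        | r0=0 r1=0 r2=0 r3=2 r4=4 r5=10
PC=9  andi  r4, r3, 14       | r0=0 r1=0 r2=0 r3=2 r4=2 r5=10
PC=10 addi  r3, r4, 6        | r0=0 r1=0 r2=0 r3=8 r4=2 r5=10

0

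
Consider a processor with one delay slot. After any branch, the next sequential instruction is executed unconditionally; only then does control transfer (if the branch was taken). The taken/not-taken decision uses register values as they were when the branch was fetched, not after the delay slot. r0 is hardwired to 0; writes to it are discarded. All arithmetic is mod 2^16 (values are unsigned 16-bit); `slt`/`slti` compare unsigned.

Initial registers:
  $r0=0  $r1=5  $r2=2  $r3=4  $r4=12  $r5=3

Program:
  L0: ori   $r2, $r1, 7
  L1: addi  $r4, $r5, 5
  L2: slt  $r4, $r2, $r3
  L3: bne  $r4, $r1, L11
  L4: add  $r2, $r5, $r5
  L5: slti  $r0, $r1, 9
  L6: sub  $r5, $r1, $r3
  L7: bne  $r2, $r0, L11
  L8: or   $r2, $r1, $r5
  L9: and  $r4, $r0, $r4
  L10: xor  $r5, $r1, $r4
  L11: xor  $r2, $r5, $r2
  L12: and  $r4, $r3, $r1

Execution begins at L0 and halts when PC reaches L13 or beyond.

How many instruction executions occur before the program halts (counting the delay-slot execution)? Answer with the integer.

7

#0 ori   $r2, $r1, 7 ; 0/5/7/4/12/3
#1 addi  $r4, $r5, 5 ; 0/5/7/4/8/3
#2 slt  $r4, $r2, $r3 ; 0/5/7/4/0/3
#3 bne  $r4, $r1, L11 ; 0/5/7/4/0/3 ; →target
#4 add  $r2, $r5, $r5 ; 0/5/6/4/0/3
#11 xor  $r2, $r5, $r2 ; 0/5/5/4/0/3
#12 and  $r4, $r3, $r1 ; 0/5/5/4/4/3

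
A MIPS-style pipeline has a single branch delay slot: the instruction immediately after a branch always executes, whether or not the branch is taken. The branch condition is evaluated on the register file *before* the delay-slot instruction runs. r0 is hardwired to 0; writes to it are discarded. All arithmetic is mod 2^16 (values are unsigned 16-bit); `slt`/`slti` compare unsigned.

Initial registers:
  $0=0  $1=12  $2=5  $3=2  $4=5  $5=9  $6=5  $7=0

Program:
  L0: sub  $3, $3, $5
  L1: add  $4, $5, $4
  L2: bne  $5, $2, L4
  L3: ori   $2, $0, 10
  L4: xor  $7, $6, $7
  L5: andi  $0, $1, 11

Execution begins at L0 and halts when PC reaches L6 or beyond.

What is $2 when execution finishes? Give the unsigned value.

#0 sub  $3, $3, $5 ; 0/12/5/65529/5/9/5/0
#1 add  $4, $5, $4 ; 0/12/5/65529/14/9/5/0
#2 bne  $5, $2, L4 ; 0/12/5/65529/14/9/5/0 ; →target
#3 ori   $2, $0, 10 ; 0/12/10/65529/14/9/5/0
#4 xor  $7, $6, $7 ; 0/12/10/65529/14/9/5/5
#5 andi  $0, $1, 11 ; 0/12/10/65529/14/9/5/5

10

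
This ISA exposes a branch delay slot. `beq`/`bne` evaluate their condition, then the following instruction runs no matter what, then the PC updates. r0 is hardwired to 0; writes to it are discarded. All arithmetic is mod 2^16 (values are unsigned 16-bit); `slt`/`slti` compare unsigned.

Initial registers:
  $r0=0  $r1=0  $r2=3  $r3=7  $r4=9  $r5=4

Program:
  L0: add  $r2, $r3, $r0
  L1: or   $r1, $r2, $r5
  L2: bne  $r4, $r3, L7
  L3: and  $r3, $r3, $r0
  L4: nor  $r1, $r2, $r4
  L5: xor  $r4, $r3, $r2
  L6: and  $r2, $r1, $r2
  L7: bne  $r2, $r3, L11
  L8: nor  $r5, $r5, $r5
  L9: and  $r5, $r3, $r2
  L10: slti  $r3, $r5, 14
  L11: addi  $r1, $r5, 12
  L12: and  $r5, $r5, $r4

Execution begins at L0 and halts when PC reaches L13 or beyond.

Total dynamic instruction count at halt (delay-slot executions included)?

8

[0] add  $r2, $r3, $r0  →  {$r0:0, $r1:0, $r2:7, $r3:7, $r4:9, $r5:4}
[1] or   $r1, $r2, $r5  →  {$r0:0, $r1:7, $r2:7, $r3:7, $r4:9, $r5:4}
[2] bne  $r4, $r3, L7  →  {$r0:0, $r1:7, $r2:7, $r3:7, $r4:9, $r5:4}  ⟨branch taken⟩
[3] and  $r3, $r3, $r0  →  {$r0:0, $r1:7, $r2:7, $r3:0, $r4:9, $r5:4}
[7] bne  $r2, $r3, L11  →  {$r0:0, $r1:7, $r2:7, $r3:0, $r4:9, $r5:4}  ⟨branch taken⟩
[8] nor  $r5, $r5, $r5  →  {$r0:0, $r1:7, $r2:7, $r3:0, $r4:9, $r5:65531}
[11] addi  $r1, $r5, 12  →  {$r0:0, $r1:7, $r2:7, $r3:0, $r4:9, $r5:65531}
[12] and  $r5, $r5, $r4  →  {$r0:0, $r1:7, $r2:7, $r3:0, $r4:9, $r5:9}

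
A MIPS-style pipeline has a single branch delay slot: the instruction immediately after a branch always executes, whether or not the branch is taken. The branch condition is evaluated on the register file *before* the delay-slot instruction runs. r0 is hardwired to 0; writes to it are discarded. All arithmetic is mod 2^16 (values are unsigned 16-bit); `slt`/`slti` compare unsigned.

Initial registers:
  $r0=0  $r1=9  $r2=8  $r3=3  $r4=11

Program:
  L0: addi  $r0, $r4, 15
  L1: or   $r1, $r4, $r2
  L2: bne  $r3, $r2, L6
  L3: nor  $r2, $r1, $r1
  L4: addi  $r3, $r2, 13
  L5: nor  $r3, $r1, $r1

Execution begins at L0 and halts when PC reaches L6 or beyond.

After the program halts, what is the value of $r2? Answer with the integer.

65524

PC=0  addi  $r0, $r4, 15     | $r0=0 $r1=9 $r2=8 $r3=3 $r4=11
PC=1  or   $r1, $r4, $r2     | $r0=0 $r1=11 $r2=8 $r3=3 $r4=11
PC=2  bne  $r3, $r2, L6      | $r0=0 $r1=11 $r2=8 $r3=3 $r4=11  [TAKEN]
PC=3  nor  $r2, $r1, $r1     | $r0=0 $r1=11 $r2=65524 $r3=3 $r4=11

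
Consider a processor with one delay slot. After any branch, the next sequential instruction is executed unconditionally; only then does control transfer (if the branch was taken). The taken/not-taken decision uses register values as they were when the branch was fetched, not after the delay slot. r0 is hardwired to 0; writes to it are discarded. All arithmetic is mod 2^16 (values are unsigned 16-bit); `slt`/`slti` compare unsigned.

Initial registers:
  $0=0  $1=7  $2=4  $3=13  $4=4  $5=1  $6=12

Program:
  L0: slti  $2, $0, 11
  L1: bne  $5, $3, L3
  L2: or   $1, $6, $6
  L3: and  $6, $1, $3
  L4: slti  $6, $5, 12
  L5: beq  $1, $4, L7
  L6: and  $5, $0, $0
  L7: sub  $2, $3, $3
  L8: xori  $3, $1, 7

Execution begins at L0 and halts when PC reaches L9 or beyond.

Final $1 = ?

PC=0  slti  $2, $0, 11       | $0=0 $1=7 $2=1 $3=13 $4=4 $5=1 $6=12
PC=1  bne  $5, $3, L3        | $0=0 $1=7 $2=1 $3=13 $4=4 $5=1 $6=12  [TAKEN]
PC=2  or   $1, $6, $6        | $0=0 $1=12 $2=1 $3=13 $4=4 $5=1 $6=12
PC=3  and  $6, $1, $3        | $0=0 $1=12 $2=1 $3=13 $4=4 $5=1 $6=12
PC=4  slti  $6, $5, 12       | $0=0 $1=12 $2=1 $3=13 $4=4 $5=1 $6=1
PC=5  beq  $1, $4, L7        | $0=0 $1=12 $2=1 $3=13 $4=4 $5=1 $6=1  [not taken]
PC=6  and  $5, $0, $0        | $0=0 $1=12 $2=1 $3=13 $4=4 $5=0 $6=1
PC=7  sub  $2, $3, $3        | $0=0 $1=12 $2=0 $3=13 $4=4 $5=0 $6=1
PC=8  xori  $3, $1, 7        | $0=0 $1=12 $2=0 $3=11 $4=4 $5=0 $6=1

12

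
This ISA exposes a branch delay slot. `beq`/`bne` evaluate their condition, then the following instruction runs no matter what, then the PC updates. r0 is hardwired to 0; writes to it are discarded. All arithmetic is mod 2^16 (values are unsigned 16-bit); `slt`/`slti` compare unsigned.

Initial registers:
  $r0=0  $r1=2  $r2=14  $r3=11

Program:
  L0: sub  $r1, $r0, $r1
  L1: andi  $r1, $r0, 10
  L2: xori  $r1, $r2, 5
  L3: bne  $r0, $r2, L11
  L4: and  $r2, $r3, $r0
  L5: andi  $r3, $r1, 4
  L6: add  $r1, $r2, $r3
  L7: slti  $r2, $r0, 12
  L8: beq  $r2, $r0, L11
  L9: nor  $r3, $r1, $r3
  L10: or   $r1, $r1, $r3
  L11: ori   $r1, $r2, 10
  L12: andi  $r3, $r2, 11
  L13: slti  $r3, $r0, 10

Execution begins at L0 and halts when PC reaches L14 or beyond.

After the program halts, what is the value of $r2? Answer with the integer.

#0 sub  $r1, $r0, $r1 ; 0/65534/14/11
#1 andi  $r1, $r0, 10 ; 0/0/14/11
#2 xori  $r1, $r2, 5 ; 0/11/14/11
#3 bne  $r0, $r2, L11 ; 0/11/14/11 ; →target
#4 and  $r2, $r3, $r0 ; 0/11/0/11
#11 ori   $r1, $r2, 10 ; 0/10/0/11
#12 andi  $r3, $r2, 11 ; 0/10/0/0
#13 slti  $r3, $r0, 10 ; 0/10/0/1

0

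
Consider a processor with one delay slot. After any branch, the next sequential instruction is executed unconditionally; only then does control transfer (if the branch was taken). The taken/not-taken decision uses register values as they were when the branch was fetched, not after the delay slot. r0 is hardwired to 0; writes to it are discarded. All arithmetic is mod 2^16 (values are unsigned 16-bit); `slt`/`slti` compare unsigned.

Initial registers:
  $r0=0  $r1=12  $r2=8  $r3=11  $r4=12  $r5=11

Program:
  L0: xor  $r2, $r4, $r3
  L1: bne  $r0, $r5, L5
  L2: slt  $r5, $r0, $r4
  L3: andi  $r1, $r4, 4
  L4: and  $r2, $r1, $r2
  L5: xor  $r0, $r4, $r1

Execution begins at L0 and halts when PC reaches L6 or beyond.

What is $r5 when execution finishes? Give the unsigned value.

#0 xor  $r2, $r4, $r3 ; 0/12/7/11/12/11
#1 bne  $r0, $r5, L5 ; 0/12/7/11/12/11 ; →target
#2 slt  $r5, $r0, $r4 ; 0/12/7/11/12/1
#5 xor  $r0, $r4, $r1 ; 0/12/7/11/12/1

1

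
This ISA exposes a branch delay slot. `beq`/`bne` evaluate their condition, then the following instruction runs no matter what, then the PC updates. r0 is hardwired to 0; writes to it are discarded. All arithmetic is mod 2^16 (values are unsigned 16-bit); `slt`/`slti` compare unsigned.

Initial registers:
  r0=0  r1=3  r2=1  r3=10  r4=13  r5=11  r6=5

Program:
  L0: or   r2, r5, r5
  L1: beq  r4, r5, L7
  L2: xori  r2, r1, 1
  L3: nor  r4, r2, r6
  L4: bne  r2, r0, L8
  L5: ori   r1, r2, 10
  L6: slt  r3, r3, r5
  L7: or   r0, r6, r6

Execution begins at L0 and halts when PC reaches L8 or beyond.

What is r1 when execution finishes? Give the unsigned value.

  step pc=0: or   r2, r5, r5  regs=(0,3,11,10,13,11,5)
  step pc=1: beq  r4, r5, L7  cond=F  regs=(0,3,11,10,13,11,5)
  step pc=2: xori  r2, r1, 1  regs=(0,3,2,10,13,11,5)
  step pc=3: nor  r4, r2, r6  regs=(0,3,2,10,65528,11,5)
  step pc=4: bne  r2, r0, L8  cond=T  regs=(0,3,2,10,65528,11,5)
  step pc=5: ori   r1, r2, 10  regs=(0,10,2,10,65528,11,5)

10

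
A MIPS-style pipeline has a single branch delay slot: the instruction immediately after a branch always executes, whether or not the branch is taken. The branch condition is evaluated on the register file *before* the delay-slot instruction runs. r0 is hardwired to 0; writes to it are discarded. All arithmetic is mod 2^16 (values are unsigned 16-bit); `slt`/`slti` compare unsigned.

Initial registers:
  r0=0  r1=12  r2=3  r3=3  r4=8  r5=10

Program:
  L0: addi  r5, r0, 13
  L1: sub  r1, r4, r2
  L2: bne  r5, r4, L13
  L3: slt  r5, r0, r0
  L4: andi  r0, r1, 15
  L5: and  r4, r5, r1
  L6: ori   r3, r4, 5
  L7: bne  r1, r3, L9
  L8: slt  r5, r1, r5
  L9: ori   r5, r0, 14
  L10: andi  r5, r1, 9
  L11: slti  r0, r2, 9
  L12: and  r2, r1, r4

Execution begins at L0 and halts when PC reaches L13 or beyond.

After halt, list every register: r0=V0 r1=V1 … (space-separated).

#0 addi  r5, r0, 13 ; 0/12/3/3/8/13
#1 sub  r1, r4, r2 ; 0/5/3/3/8/13
#2 bne  r5, r4, L13 ; 0/5/3/3/8/13 ; →target
#3 slt  r5, r0, r0 ; 0/5/3/3/8/0

r0=0 r1=5 r2=3 r3=3 r4=8 r5=0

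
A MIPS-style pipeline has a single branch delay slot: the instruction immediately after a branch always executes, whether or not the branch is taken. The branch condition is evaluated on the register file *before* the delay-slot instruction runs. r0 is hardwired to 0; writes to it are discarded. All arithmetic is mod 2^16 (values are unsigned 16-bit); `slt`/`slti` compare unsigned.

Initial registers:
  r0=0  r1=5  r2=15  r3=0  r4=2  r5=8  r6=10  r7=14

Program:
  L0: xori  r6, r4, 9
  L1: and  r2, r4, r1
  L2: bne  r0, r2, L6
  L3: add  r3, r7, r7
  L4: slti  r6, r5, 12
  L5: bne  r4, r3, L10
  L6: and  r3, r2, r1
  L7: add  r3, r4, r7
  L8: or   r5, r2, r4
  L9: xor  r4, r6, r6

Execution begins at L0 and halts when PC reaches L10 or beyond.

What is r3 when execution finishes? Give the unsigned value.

#0 xori  r6, r4, 9 ; 0/5/15/0/2/8/11/14
#1 and  r2, r4, r1 ; 0/5/0/0/2/8/11/14
#2 bne  r0, r2, L6 ; 0/5/0/0/2/8/11/14 ; →fallthru
#3 add  r3, r7, r7 ; 0/5/0/28/2/8/11/14
#4 slti  r6, r5, 12 ; 0/5/0/28/2/8/1/14
#5 bne  r4, r3, L10 ; 0/5/0/28/2/8/1/14 ; →target
#6 and  r3, r2, r1 ; 0/5/0/0/2/8/1/14

0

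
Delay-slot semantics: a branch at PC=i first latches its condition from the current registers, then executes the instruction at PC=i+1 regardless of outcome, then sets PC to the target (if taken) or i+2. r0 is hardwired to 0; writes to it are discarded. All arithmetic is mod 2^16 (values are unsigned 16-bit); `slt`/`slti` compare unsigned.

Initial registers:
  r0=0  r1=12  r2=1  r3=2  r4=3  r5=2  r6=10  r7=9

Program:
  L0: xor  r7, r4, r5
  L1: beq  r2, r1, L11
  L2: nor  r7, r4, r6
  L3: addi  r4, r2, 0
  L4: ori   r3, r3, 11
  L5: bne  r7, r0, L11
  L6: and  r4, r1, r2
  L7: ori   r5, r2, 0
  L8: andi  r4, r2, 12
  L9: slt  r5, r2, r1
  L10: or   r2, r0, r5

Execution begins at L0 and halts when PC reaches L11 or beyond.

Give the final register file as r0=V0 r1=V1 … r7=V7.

r0=0 r1=12 r2=1 r3=11 r4=0 r5=2 r6=10 r7=65524

  step pc=0: xor  r7, r4, r5  regs=(0,12,1,2,3,2,10,1)
  step pc=1: beq  r2, r1, L11  cond=F  regs=(0,12,1,2,3,2,10,1)
  step pc=2: nor  r7, r4, r6  regs=(0,12,1,2,3,2,10,65524)
  step pc=3: addi  r4, r2, 0  regs=(0,12,1,2,1,2,10,65524)
  step pc=4: ori   r3, r3, 11  regs=(0,12,1,11,1,2,10,65524)
  step pc=5: bne  r7, r0, L11  cond=T  regs=(0,12,1,11,1,2,10,65524)
  step pc=6: and  r4, r1, r2  regs=(0,12,1,11,0,2,10,65524)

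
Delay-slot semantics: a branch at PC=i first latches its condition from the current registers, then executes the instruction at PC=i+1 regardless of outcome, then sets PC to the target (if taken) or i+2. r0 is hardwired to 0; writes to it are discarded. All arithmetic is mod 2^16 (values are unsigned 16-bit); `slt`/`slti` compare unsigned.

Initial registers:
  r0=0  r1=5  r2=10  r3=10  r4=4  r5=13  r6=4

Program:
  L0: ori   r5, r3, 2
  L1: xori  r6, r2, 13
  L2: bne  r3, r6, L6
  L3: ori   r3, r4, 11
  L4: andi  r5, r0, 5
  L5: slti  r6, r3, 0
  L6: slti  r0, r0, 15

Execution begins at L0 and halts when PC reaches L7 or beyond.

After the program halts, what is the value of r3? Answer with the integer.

PC=0  ori   r5, r3, 2        | r0=0 r1=5 r2=10 r3=10 r4=4 r5=10 r6=4
PC=1  xori  r6, r2, 13       | r0=0 r1=5 r2=10 r3=10 r4=4 r5=10 r6=7
PC=2  bne  r3, r6, L6        | r0=0 r1=5 r2=10 r3=10 r4=4 r5=10 r6=7  [TAKEN]
PC=3  ori   r3, r4, 11       | r0=0 r1=5 r2=10 r3=15 r4=4 r5=10 r6=7
PC=6  slti  r0, r0, 15       | r0=0 r1=5 r2=10 r3=15 r4=4 r5=10 r6=7

15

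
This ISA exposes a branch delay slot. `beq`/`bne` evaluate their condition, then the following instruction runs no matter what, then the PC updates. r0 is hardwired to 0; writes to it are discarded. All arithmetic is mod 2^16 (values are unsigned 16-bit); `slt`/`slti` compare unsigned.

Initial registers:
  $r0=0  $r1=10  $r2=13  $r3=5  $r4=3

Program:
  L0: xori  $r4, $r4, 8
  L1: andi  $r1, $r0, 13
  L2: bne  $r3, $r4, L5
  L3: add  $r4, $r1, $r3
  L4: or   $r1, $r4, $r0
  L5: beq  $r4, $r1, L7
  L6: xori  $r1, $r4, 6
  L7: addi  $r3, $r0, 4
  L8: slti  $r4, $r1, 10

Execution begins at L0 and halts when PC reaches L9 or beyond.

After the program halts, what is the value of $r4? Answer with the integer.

1

[0] xori  $r4, $r4, 8  →  {$r0:0, $r1:10, $r2:13, $r3:5, $r4:11}
[1] andi  $r1, $r0, 13  →  {$r0:0, $r1:0, $r2:13, $r3:5, $r4:11}
[2] bne  $r3, $r4, L5  →  {$r0:0, $r1:0, $r2:13, $r3:5, $r4:11}  ⟨branch taken⟩
[3] add  $r4, $r1, $r3  →  {$r0:0, $r1:0, $r2:13, $r3:5, $r4:5}
[5] beq  $r4, $r1, L7  →  {$r0:0, $r1:0, $r2:13, $r3:5, $r4:5}  ⟨branch fallthrough⟩
[6] xori  $r1, $r4, 6  →  {$r0:0, $r1:3, $r2:13, $r3:5, $r4:5}
[7] addi  $r3, $r0, 4  →  {$r0:0, $r1:3, $r2:13, $r3:4, $r4:5}
[8] slti  $r4, $r1, 10  →  {$r0:0, $r1:3, $r2:13, $r3:4, $r4:1}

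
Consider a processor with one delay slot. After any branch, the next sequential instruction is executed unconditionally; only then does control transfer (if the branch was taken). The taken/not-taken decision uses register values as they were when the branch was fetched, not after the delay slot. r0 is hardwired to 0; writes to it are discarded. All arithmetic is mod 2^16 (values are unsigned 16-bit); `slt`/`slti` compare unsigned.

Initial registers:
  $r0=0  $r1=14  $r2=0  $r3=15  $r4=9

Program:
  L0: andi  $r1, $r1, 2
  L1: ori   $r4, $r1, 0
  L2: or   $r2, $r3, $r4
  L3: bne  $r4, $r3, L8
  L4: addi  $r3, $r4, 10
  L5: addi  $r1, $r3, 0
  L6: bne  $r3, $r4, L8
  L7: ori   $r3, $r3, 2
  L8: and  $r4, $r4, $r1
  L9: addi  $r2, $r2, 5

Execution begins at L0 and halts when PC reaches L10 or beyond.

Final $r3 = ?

12

#0 andi  $r1, $r1, 2 ; 0/2/0/15/9
#1 ori   $r4, $r1, 0 ; 0/2/0/15/2
#2 or   $r2, $r3, $r4 ; 0/2/15/15/2
#3 bne  $r4, $r3, L8 ; 0/2/15/15/2 ; →target
#4 addi  $r3, $r4, 10 ; 0/2/15/12/2
#8 and  $r4, $r4, $r1 ; 0/2/15/12/2
#9 addi  $r2, $r2, 5 ; 0/2/20/12/2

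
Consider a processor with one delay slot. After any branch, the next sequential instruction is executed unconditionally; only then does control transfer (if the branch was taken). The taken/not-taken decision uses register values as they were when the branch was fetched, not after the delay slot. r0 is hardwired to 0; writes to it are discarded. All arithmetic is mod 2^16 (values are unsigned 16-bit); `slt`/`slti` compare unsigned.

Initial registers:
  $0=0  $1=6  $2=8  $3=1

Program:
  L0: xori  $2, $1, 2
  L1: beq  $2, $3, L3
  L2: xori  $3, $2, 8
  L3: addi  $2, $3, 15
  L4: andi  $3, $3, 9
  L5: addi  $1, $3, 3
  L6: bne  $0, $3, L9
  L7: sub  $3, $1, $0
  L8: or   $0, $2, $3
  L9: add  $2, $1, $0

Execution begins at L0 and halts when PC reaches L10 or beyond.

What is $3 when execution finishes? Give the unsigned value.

11

[0] xori  $2, $1, 2  →  {$0:0, $1:6, $2:4, $3:1}
[1] beq  $2, $3, L3  →  {$0:0, $1:6, $2:4, $3:1}  ⟨branch fallthrough⟩
[2] xori  $3, $2, 8  →  {$0:0, $1:6, $2:4, $3:12}
[3] addi  $2, $3, 15  →  {$0:0, $1:6, $2:27, $3:12}
[4] andi  $3, $3, 9  →  {$0:0, $1:6, $2:27, $3:8}
[5] addi  $1, $3, 3  →  {$0:0, $1:11, $2:27, $3:8}
[6] bne  $0, $3, L9  →  {$0:0, $1:11, $2:27, $3:8}  ⟨branch taken⟩
[7] sub  $3, $1, $0  →  {$0:0, $1:11, $2:27, $3:11}
[9] add  $2, $1, $0  →  {$0:0, $1:11, $2:11, $3:11}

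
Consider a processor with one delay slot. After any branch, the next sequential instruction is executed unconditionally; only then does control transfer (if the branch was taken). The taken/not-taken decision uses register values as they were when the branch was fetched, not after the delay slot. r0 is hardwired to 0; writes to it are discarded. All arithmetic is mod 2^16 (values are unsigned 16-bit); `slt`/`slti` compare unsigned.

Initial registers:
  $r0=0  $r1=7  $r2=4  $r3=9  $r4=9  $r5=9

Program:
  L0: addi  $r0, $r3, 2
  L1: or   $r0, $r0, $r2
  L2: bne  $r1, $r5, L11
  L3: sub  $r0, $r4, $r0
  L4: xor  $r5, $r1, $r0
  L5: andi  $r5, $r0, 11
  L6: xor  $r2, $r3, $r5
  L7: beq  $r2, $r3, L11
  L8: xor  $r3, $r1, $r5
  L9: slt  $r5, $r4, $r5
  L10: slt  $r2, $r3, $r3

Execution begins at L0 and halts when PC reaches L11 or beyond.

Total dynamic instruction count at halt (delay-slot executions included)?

4

#0 addi  $r0, $r3, 2 ; 0/7/4/9/9/9
#1 or   $r0, $r0, $r2 ; 0/7/4/9/9/9
#2 bne  $r1, $r5, L11 ; 0/7/4/9/9/9 ; →target
#3 sub  $r0, $r4, $r0 ; 0/7/4/9/9/9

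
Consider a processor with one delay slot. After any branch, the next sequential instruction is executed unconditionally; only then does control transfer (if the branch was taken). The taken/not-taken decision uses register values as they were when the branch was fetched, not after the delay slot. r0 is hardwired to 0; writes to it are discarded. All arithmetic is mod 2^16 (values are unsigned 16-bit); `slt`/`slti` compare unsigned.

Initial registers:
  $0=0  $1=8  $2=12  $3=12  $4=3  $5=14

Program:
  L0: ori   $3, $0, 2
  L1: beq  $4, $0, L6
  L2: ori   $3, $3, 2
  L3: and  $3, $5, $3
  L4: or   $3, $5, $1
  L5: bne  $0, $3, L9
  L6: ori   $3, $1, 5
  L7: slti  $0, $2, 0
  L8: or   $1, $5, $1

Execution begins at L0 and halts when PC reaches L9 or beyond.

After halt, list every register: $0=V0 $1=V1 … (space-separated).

[0] ori   $3, $0, 2  →  {$0:0, $1:8, $2:12, $3:2, $4:3, $5:14}
[1] beq  $4, $0, L6  →  {$0:0, $1:8, $2:12, $3:2, $4:3, $5:14}  ⟨branch fallthrough⟩
[2] ori   $3, $3, 2  →  {$0:0, $1:8, $2:12, $3:2, $4:3, $5:14}
[3] and  $3, $5, $3  →  {$0:0, $1:8, $2:12, $3:2, $4:3, $5:14}
[4] or   $3, $5, $1  →  {$0:0, $1:8, $2:12, $3:14, $4:3, $5:14}
[5] bne  $0, $3, L9  →  {$0:0, $1:8, $2:12, $3:14, $4:3, $5:14}  ⟨branch taken⟩
[6] ori   $3, $1, 5  →  {$0:0, $1:8, $2:12, $3:13, $4:3, $5:14}

$0=0 $1=8 $2=12 $3=13 $4=3 $5=14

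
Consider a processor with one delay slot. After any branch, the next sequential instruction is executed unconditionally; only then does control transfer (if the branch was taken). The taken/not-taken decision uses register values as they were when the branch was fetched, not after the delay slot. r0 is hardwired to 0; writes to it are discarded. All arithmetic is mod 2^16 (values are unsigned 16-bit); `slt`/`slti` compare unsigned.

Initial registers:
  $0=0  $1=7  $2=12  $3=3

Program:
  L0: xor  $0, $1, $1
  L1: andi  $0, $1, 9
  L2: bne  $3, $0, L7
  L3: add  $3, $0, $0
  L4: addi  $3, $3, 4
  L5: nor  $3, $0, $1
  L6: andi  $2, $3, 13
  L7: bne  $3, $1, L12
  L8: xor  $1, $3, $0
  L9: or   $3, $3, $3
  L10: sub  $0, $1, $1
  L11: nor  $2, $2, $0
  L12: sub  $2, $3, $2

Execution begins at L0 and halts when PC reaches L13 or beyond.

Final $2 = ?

65524

[0] xor  $0, $1, $1  →  {$0:0, $1:7, $2:12, $3:3}
[1] andi  $0, $1, 9  →  {$0:0, $1:7, $2:12, $3:3}
[2] bne  $3, $0, L7  →  {$0:0, $1:7, $2:12, $3:3}  ⟨branch taken⟩
[3] add  $3, $0, $0  →  {$0:0, $1:7, $2:12, $3:0}
[7] bne  $3, $1, L12  →  {$0:0, $1:7, $2:12, $3:0}  ⟨branch taken⟩
[8] xor  $1, $3, $0  →  {$0:0, $1:0, $2:12, $3:0}
[12] sub  $2, $3, $2  →  {$0:0, $1:0, $2:65524, $3:0}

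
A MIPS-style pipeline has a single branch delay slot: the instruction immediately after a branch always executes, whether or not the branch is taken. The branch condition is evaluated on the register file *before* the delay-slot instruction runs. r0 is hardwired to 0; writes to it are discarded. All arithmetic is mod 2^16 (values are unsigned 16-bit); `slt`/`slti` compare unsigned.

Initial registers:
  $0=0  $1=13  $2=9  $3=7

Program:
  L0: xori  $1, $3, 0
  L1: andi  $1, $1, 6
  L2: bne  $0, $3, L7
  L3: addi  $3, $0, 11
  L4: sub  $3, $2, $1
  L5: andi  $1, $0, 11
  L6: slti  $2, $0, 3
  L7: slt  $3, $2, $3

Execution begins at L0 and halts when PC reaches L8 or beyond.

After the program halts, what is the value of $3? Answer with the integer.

1

[0] xori  $1, $3, 0  →  {$0:0, $1:7, $2:9, $3:7}
[1] andi  $1, $1, 6  →  {$0:0, $1:6, $2:9, $3:7}
[2] bne  $0, $3, L7  →  {$0:0, $1:6, $2:9, $3:7}  ⟨branch taken⟩
[3] addi  $3, $0, 11  →  {$0:0, $1:6, $2:9, $3:11}
[7] slt  $3, $2, $3  →  {$0:0, $1:6, $2:9, $3:1}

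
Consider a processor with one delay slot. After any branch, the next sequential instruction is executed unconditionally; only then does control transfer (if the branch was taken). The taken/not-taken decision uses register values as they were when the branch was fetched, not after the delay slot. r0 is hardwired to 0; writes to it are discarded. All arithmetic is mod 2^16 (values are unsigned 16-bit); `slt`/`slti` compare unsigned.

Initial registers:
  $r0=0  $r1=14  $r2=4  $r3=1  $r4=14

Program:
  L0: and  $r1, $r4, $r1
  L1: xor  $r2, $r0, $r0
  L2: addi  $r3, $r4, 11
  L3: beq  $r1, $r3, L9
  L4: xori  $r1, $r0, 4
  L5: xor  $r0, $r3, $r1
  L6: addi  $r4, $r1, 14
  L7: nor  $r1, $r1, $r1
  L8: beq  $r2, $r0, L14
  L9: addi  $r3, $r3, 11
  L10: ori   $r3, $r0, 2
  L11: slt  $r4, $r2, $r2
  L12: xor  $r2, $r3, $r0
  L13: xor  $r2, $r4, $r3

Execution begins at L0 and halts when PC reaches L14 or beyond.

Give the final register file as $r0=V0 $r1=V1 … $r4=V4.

$r0=0 $r1=65531 $r2=0 $r3=36 $r4=18

PC=0  and  $r1, $r4, $r1     | $r0=0 $r1=14 $r2=4 $r3=1 $r4=14
PC=1  xor  $r2, $r0, $r0     | $r0=0 $r1=14 $r2=0 $r3=1 $r4=14
PC=2  addi  $r3, $r4, 11     | $r0=0 $r1=14 $r2=0 $r3=25 $r4=14
PC=3  beq  $r1, $r3, L9      | $r0=0 $r1=14 $r2=0 $r3=25 $r4=14  [not taken]
PC=4  xori  $r1, $r0, 4      | $r0=0 $r1=4 $r2=0 $r3=25 $r4=14
PC=5  xor  $r0, $r3, $r1     | $r0=0 $r1=4 $r2=0 $r3=25 $r4=14
PC=6  addi  $r4, $r1, 14     | $r0=0 $r1=4 $r2=0 $r3=25 $r4=18
PC=7  nor  $r1, $r1, $r1     | $r0=0 $r1=65531 $r2=0 $r3=25 $r4=18
PC=8  beq  $r2, $r0, L14     | $r0=0 $r1=65531 $r2=0 $r3=25 $r4=18  [TAKEN]
PC=9  addi  $r3, $r3, 11     | $r0=0 $r1=65531 $r2=0 $r3=36 $r4=18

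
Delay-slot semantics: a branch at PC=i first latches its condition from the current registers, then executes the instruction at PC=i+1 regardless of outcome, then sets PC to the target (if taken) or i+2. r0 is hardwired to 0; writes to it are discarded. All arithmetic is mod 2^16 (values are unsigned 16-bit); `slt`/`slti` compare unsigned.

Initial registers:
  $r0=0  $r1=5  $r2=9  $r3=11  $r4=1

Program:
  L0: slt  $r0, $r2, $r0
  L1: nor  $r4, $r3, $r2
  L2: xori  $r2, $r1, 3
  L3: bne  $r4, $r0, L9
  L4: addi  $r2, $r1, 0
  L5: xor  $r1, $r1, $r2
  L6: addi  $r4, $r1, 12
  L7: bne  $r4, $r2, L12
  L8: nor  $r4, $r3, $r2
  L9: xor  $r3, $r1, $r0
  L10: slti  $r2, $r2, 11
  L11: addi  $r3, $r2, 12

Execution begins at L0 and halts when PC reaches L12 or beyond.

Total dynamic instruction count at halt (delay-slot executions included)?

[0] slt  $r0, $r2, $r0  →  {$r0:0, $r1:5, $r2:9, $r3:11, $r4:1}
[1] nor  $r4, $r3, $r2  →  {$r0:0, $r1:5, $r2:9, $r3:11, $r4:65524}
[2] xori  $r2, $r1, 3  →  {$r0:0, $r1:5, $r2:6, $r3:11, $r4:65524}
[3] bne  $r4, $r0, L9  →  {$r0:0, $r1:5, $r2:6, $r3:11, $r4:65524}  ⟨branch taken⟩
[4] addi  $r2, $r1, 0  →  {$r0:0, $r1:5, $r2:5, $r3:11, $r4:65524}
[9] xor  $r3, $r1, $r0  →  {$r0:0, $r1:5, $r2:5, $r3:5, $r4:65524}
[10] slti  $r2, $r2, 11  →  {$r0:0, $r1:5, $r2:1, $r3:5, $r4:65524}
[11] addi  $r3, $r2, 12  →  {$r0:0, $r1:5, $r2:1, $r3:13, $r4:65524}

8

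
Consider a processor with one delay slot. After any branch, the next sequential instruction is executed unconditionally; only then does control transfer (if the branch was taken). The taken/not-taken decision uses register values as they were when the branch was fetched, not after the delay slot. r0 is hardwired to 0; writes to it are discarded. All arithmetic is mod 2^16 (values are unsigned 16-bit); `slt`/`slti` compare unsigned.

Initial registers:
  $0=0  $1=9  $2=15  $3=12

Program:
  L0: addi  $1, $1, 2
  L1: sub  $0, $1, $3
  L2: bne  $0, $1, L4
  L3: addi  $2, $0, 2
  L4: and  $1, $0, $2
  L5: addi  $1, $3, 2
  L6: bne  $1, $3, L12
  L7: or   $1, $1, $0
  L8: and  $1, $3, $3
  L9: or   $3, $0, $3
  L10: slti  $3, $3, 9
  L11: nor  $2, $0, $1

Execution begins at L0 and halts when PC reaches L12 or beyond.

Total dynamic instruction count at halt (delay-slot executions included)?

8

PC=0  addi  $1, $1, 2        | $0=0 $1=11 $2=15 $3=12
PC=1  sub  $0, $1, $3        | $0=0 $1=11 $2=15 $3=12
PC=2  bne  $0, $1, L4        | $0=0 $1=11 $2=15 $3=12  [TAKEN]
PC=3  addi  $2, $0, 2        | $0=0 $1=11 $2=2 $3=12
PC=4  and  $1, $0, $2        | $0=0 $1=0 $2=2 $3=12
PC=5  addi  $1, $3, 2        | $0=0 $1=14 $2=2 $3=12
PC=6  bne  $1, $3, L12       | $0=0 $1=14 $2=2 $3=12  [TAKEN]
PC=7  or   $1, $1, $0        | $0=0 $1=14 $2=2 $3=12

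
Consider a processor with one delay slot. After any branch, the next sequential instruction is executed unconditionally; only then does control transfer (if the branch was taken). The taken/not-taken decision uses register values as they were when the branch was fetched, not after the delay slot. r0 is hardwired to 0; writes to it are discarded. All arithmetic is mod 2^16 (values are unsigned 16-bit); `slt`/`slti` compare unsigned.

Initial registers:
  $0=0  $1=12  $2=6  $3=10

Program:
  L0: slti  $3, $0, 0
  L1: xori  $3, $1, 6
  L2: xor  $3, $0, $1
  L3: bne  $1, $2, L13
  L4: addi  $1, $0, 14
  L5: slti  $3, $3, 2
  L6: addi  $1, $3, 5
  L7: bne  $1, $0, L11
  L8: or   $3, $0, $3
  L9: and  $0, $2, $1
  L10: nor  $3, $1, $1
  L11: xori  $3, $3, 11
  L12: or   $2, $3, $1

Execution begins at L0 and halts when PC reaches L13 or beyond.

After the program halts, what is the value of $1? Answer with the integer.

14

[0] slti  $3, $0, 0  →  {$0:0, $1:12, $2:6, $3:0}
[1] xori  $3, $1, 6  →  {$0:0, $1:12, $2:6, $3:10}
[2] xor  $3, $0, $1  →  {$0:0, $1:12, $2:6, $3:12}
[3] bne  $1, $2, L13  →  {$0:0, $1:12, $2:6, $3:12}  ⟨branch taken⟩
[4] addi  $1, $0, 14  →  {$0:0, $1:14, $2:6, $3:12}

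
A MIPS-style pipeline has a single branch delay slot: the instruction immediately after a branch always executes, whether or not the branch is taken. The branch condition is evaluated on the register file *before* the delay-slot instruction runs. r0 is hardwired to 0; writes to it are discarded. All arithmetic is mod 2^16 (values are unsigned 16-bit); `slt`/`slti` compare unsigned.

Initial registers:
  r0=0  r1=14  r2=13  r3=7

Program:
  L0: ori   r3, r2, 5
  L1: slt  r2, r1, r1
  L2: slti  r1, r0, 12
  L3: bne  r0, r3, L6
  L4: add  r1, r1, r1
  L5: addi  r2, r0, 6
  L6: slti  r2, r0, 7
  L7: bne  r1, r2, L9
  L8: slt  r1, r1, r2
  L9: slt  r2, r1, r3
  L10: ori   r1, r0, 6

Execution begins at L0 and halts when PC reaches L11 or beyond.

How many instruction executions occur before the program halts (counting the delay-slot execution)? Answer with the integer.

10

  step pc=0: ori   r3, r2, 5  regs=(0,14,13,13)
  step pc=1: slt  r2, r1, r1  regs=(0,14,0,13)
  step pc=2: slti  r1, r0, 12  regs=(0,1,0,13)
  step pc=3: bne  r0, r3, L6  cond=T  regs=(0,1,0,13)
  step pc=4: add  r1, r1, r1  regs=(0,2,0,13)
  step pc=6: slti  r2, r0, 7  regs=(0,2,1,13)
  step pc=7: bne  r1, r2, L9  cond=T  regs=(0,2,1,13)
  step pc=8: slt  r1, r1, r2  regs=(0,0,1,13)
  step pc=9: slt  r2, r1, r3  regs=(0,0,1,13)
  step pc=10: ori   r1, r0, 6  regs=(0,6,1,13)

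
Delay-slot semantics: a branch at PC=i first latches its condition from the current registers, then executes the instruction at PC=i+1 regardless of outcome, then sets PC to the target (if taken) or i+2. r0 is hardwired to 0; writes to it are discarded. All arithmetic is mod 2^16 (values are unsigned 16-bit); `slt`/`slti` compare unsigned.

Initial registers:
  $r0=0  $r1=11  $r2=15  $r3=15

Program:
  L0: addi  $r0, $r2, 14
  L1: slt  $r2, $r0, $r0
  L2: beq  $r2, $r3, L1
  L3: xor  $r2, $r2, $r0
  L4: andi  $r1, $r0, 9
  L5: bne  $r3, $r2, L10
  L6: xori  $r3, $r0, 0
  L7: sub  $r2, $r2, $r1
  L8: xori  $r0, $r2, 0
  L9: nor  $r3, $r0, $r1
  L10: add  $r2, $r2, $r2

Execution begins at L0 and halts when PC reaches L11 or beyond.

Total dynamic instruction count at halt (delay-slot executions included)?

[0] addi  $r0, $r2, 14  →  {$r0:0, $r1:11, $r2:15, $r3:15}
[1] slt  $r2, $r0, $r0  →  {$r0:0, $r1:11, $r2:0, $r3:15}
[2] beq  $r2, $r3, L1  →  {$r0:0, $r1:11, $r2:0, $r3:15}  ⟨branch fallthrough⟩
[3] xor  $r2, $r2, $r0  →  {$r0:0, $r1:11, $r2:0, $r3:15}
[4] andi  $r1, $r0, 9  →  {$r0:0, $r1:0, $r2:0, $r3:15}
[5] bne  $r3, $r2, L10  →  {$r0:0, $r1:0, $r2:0, $r3:15}  ⟨branch taken⟩
[6] xori  $r3, $r0, 0  →  {$r0:0, $r1:0, $r2:0, $r3:0}
[10] add  $r2, $r2, $r2  →  {$r0:0, $r1:0, $r2:0, $r3:0}

8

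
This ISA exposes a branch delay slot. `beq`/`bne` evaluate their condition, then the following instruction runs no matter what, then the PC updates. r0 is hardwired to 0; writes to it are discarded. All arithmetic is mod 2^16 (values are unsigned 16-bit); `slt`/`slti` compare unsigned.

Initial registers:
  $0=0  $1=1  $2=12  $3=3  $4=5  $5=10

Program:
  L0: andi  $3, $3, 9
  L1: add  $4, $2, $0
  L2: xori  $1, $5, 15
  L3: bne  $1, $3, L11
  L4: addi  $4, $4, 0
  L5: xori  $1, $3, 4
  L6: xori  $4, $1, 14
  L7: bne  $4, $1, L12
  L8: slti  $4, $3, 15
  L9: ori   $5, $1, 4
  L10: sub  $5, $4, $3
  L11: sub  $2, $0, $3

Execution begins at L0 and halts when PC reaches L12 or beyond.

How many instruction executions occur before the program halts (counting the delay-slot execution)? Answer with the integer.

6

  step pc=0: andi  $3, $3, 9  regs=(0,1,12,1,5,10)
  step pc=1: add  $4, $2, $0  regs=(0,1,12,1,12,10)
  step pc=2: xori  $1, $5, 15  regs=(0,5,12,1,12,10)
  step pc=3: bne  $1, $3, L11  cond=T  regs=(0,5,12,1,12,10)
  step pc=4: addi  $4, $4, 0  regs=(0,5,12,1,12,10)
  step pc=11: sub  $2, $0, $3  regs=(0,5,65535,1,12,10)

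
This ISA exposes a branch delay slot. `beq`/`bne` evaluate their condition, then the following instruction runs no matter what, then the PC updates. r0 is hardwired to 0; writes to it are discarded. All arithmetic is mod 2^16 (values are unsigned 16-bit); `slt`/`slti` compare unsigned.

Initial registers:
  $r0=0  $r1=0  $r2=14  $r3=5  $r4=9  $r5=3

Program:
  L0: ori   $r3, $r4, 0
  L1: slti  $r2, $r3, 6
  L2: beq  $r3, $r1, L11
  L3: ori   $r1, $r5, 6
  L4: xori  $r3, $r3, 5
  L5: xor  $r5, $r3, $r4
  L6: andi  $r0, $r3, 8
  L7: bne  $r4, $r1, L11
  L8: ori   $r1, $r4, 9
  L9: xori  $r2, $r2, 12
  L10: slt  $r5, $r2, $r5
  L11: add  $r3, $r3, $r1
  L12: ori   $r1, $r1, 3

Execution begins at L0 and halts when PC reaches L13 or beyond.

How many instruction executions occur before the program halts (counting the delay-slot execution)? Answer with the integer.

  step pc=0: ori   $r3, $r4, 0  regs=(0,0,14,9,9,3)
  step pc=1: slti  $r2, $r3, 6  regs=(0,0,0,9,9,3)
  step pc=2: beq  $r3, $r1, L11  cond=F  regs=(0,0,0,9,9,3)
  step pc=3: ori   $r1, $r5, 6  regs=(0,7,0,9,9,3)
  step pc=4: xori  $r3, $r3, 5  regs=(0,7,0,12,9,3)
  step pc=5: xor  $r5, $r3, $r4  regs=(0,7,0,12,9,5)
  step pc=6: andi  $r0, $r3, 8  regs=(0,7,0,12,9,5)
  step pc=7: bne  $r4, $r1, L11  cond=T  regs=(0,7,0,12,9,5)
  step pc=8: ori   $r1, $r4, 9  regs=(0,9,0,12,9,5)
  step pc=11: add  $r3, $r3, $r1  regs=(0,9,0,21,9,5)
  step pc=12: ori   $r1, $r1, 3  regs=(0,11,0,21,9,5)

11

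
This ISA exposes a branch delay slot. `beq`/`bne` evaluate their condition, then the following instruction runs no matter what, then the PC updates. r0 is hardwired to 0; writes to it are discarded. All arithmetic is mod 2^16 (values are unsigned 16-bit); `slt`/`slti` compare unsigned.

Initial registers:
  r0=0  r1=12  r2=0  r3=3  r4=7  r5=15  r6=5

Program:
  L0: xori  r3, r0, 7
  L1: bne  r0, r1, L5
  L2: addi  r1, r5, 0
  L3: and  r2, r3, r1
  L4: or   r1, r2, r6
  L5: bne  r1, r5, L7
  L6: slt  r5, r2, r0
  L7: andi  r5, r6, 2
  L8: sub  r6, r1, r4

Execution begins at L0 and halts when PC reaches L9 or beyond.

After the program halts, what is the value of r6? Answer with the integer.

  step pc=0: xori  r3, r0, 7  regs=(0,12,0,7,7,15,5)
  step pc=1: bne  r0, r1, L5  cond=T  regs=(0,12,0,7,7,15,5)
  step pc=2: addi  r1, r5, 0  regs=(0,15,0,7,7,15,5)
  step pc=5: bne  r1, r5, L7  cond=F  regs=(0,15,0,7,7,15,5)
  step pc=6: slt  r5, r2, r0  regs=(0,15,0,7,7,0,5)
  step pc=7: andi  r5, r6, 2  regs=(0,15,0,7,7,0,5)
  step pc=8: sub  r6, r1, r4  regs=(0,15,0,7,7,0,8)

8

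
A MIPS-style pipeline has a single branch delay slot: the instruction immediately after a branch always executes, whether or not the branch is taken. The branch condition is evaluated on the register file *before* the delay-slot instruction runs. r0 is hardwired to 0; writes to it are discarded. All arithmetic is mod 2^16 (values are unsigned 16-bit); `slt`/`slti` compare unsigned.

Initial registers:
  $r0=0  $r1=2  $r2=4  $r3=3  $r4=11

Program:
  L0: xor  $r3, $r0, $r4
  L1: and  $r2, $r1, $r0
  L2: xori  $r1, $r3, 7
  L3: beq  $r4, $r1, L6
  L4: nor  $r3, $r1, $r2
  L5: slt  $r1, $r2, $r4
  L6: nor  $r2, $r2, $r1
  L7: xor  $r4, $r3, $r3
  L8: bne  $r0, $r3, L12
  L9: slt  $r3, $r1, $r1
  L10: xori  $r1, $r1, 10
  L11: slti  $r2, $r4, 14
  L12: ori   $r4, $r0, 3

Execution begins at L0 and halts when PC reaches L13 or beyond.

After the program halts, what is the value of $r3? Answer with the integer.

PC=0  xor  $r3, $r0, $r4     | $r0=0 $r1=2 $r2=4 $r3=11 $r4=11
PC=1  and  $r2, $r1, $r0     | $r0=0 $r1=2 $r2=0 $r3=11 $r4=11
PC=2  xori  $r1, $r3, 7      | $r0=0 $r1=12 $r2=0 $r3=11 $r4=11
PC=3  beq  $r4, $r1, L6      | $r0=0 $r1=12 $r2=0 $r3=11 $r4=11  [not taken]
PC=4  nor  $r3, $r1, $r2     | $r0=0 $r1=12 $r2=0 $r3=65523 $r4=11
PC=5  slt  $r1, $r2, $r4     | $r0=0 $r1=1 $r2=0 $r3=65523 $r4=11
PC=6  nor  $r2, $r2, $r1     | $r0=0 $r1=1 $r2=65534 $r3=65523 $r4=11
PC=7  xor  $r4, $r3, $r3     | $r0=0 $r1=1 $r2=65534 $r3=65523 $r4=0
PC=8  bne  $r0, $r3, L12     | $r0=0 $r1=1 $r2=65534 $r3=65523 $r4=0  [TAKEN]
PC=9  slt  $r3, $r1, $r1     | $r0=0 $r1=1 $r2=65534 $r3=0 $r4=0
PC=12 ori   $r4, $r0, 3      | $r0=0 $r1=1 $r2=65534 $r3=0 $r4=3

0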